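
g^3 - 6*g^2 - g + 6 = (g - 6)*(g - 1)*(g + 1)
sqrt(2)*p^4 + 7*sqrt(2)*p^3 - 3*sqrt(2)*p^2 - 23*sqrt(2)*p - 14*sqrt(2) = (p - 2)*(p + 1)*(p + 7)*(sqrt(2)*p + sqrt(2))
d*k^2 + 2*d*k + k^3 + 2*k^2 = k*(d + k)*(k + 2)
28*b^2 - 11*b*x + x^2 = (-7*b + x)*(-4*b + x)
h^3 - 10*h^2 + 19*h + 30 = (h - 6)*(h - 5)*(h + 1)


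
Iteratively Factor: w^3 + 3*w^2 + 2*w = (w + 2)*(w^2 + w) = w*(w + 2)*(w + 1)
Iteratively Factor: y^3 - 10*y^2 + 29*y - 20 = (y - 5)*(y^2 - 5*y + 4) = (y - 5)*(y - 1)*(y - 4)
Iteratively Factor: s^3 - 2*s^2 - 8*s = (s + 2)*(s^2 - 4*s) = (s - 4)*(s + 2)*(s)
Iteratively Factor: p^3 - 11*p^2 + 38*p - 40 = (p - 5)*(p^2 - 6*p + 8) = (p - 5)*(p - 4)*(p - 2)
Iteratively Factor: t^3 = (t)*(t^2) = t^2*(t)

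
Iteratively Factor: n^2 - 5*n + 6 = (n - 2)*(n - 3)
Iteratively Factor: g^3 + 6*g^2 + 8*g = (g + 2)*(g^2 + 4*g) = g*(g + 2)*(g + 4)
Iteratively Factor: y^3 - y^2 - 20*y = (y - 5)*(y^2 + 4*y) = (y - 5)*(y + 4)*(y)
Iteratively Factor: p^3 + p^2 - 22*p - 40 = (p + 4)*(p^2 - 3*p - 10) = (p + 2)*(p + 4)*(p - 5)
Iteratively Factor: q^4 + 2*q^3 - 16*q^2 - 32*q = (q + 4)*(q^3 - 2*q^2 - 8*q) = (q + 2)*(q + 4)*(q^2 - 4*q) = (q - 4)*(q + 2)*(q + 4)*(q)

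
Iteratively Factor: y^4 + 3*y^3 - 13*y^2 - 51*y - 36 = (y + 1)*(y^3 + 2*y^2 - 15*y - 36) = (y + 1)*(y + 3)*(y^2 - y - 12) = (y + 1)*(y + 3)^2*(y - 4)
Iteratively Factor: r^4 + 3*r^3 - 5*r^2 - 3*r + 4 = (r - 1)*(r^3 + 4*r^2 - r - 4) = (r - 1)^2*(r^2 + 5*r + 4) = (r - 1)^2*(r + 1)*(r + 4)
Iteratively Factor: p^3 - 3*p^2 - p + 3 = (p - 1)*(p^2 - 2*p - 3) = (p - 3)*(p - 1)*(p + 1)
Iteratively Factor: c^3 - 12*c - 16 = (c - 4)*(c^2 + 4*c + 4) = (c - 4)*(c + 2)*(c + 2)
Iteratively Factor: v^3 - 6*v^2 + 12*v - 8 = (v - 2)*(v^2 - 4*v + 4) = (v - 2)^2*(v - 2)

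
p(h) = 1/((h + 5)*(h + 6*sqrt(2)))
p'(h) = -1/((h + 5)*(h + 6*sqrt(2))^2) - 1/((h + 5)^2*(h + 6*sqrt(2))) = -(2*h + 5 + 6*sqrt(2))/((h + 5)^2*(h + 6*sqrt(2))^2)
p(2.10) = 0.01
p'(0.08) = -0.00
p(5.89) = 0.01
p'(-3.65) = -0.15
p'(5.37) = 0.00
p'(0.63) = -0.00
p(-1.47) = 0.04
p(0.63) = 0.02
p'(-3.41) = -0.10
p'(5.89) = 0.00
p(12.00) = 0.00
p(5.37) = 0.01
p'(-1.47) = -0.02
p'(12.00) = 0.00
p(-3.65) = 0.15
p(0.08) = 0.02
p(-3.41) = 0.12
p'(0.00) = -0.00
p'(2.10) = 0.00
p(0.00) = 0.02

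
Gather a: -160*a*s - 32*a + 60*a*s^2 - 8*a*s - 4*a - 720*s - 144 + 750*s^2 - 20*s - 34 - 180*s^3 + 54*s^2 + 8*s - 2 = a*(60*s^2 - 168*s - 36) - 180*s^3 + 804*s^2 - 732*s - 180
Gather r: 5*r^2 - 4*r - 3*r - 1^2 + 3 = 5*r^2 - 7*r + 2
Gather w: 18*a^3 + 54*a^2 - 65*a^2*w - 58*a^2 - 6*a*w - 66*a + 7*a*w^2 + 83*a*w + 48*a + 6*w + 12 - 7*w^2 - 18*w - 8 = 18*a^3 - 4*a^2 - 18*a + w^2*(7*a - 7) + w*(-65*a^2 + 77*a - 12) + 4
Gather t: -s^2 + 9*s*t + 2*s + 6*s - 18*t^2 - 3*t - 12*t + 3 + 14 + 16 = -s^2 + 8*s - 18*t^2 + t*(9*s - 15) + 33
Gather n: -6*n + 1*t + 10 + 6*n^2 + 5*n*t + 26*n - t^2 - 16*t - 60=6*n^2 + n*(5*t + 20) - t^2 - 15*t - 50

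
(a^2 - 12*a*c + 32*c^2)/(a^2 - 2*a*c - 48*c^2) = (a - 4*c)/(a + 6*c)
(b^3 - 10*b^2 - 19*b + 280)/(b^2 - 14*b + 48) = (b^2 - 2*b - 35)/(b - 6)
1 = 1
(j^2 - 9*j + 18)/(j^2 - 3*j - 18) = (j - 3)/(j + 3)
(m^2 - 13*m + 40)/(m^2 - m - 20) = (m - 8)/(m + 4)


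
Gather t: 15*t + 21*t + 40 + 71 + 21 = 36*t + 132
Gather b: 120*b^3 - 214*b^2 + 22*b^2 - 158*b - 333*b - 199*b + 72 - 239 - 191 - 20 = 120*b^3 - 192*b^2 - 690*b - 378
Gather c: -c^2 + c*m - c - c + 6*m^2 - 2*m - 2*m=-c^2 + c*(m - 2) + 6*m^2 - 4*m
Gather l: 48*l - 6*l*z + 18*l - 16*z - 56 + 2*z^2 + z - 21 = l*(66 - 6*z) + 2*z^2 - 15*z - 77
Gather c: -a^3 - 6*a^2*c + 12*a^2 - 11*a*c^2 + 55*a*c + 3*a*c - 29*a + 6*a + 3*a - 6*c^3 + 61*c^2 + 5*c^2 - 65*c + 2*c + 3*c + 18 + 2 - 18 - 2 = -a^3 + 12*a^2 - 20*a - 6*c^3 + c^2*(66 - 11*a) + c*(-6*a^2 + 58*a - 60)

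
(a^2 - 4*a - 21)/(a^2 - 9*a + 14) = (a + 3)/(a - 2)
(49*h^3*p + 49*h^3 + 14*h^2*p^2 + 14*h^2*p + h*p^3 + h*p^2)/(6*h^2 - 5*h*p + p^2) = h*(49*h^2*p + 49*h^2 + 14*h*p^2 + 14*h*p + p^3 + p^2)/(6*h^2 - 5*h*p + p^2)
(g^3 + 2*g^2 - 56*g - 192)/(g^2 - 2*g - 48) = g + 4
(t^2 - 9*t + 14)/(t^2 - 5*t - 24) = (-t^2 + 9*t - 14)/(-t^2 + 5*t + 24)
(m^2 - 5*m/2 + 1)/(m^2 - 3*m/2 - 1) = (2*m - 1)/(2*m + 1)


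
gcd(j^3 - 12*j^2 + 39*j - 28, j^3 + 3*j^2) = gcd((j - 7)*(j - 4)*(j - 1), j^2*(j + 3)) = 1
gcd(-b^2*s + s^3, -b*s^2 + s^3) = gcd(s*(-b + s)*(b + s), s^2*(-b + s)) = -b*s + s^2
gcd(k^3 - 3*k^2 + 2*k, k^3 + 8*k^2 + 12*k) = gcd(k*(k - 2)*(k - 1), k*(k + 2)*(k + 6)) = k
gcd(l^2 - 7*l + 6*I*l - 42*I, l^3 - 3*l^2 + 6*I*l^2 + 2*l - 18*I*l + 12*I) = l + 6*I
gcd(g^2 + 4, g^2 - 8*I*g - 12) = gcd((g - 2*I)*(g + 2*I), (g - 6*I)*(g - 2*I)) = g - 2*I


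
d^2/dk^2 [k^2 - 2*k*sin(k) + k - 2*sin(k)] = 2*k*sin(k) + 2*sin(k) - 4*cos(k) + 2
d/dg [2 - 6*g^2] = -12*g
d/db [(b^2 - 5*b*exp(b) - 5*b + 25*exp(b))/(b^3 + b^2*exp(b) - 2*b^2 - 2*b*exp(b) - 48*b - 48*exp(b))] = ((b^2 - 5*b*exp(b) - 5*b + 25*exp(b))*(-b^2*exp(b) - 3*b^2 + 4*b + 50*exp(b) + 48) + (5*b*exp(b) - 2*b - 20*exp(b) + 5)*(-b^3 - b^2*exp(b) + 2*b^2 + 2*b*exp(b) + 48*b + 48*exp(b)))/(-b^3 - b^2*exp(b) + 2*b^2 + 2*b*exp(b) + 48*b + 48*exp(b))^2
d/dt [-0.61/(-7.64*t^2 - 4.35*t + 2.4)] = (-9.3208*t - 2.6535)/(7.64*t^2 + 4.35*t - 2.4)^2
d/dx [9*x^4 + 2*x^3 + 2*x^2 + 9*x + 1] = 36*x^3 + 6*x^2 + 4*x + 9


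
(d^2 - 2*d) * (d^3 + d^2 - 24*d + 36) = d^5 - d^4 - 26*d^3 + 84*d^2 - 72*d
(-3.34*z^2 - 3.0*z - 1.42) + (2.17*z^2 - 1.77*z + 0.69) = -1.17*z^2 - 4.77*z - 0.73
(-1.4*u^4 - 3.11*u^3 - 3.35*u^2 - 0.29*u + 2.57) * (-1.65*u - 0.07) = 2.31*u^5 + 5.2295*u^4 + 5.7452*u^3 + 0.713*u^2 - 4.2202*u - 0.1799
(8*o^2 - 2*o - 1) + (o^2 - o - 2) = 9*o^2 - 3*o - 3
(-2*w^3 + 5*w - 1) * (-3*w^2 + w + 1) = 6*w^5 - 2*w^4 - 17*w^3 + 8*w^2 + 4*w - 1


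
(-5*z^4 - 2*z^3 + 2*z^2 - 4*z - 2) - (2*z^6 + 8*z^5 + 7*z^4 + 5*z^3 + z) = -2*z^6 - 8*z^5 - 12*z^4 - 7*z^3 + 2*z^2 - 5*z - 2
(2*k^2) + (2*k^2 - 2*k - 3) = 4*k^2 - 2*k - 3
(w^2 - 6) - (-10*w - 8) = w^2 + 10*w + 2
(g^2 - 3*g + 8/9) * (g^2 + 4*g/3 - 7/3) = g^4 - 5*g^3/3 - 49*g^2/9 + 221*g/27 - 56/27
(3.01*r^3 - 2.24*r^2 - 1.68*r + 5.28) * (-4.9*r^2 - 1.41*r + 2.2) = -14.749*r^5 + 6.7319*r^4 + 18.0124*r^3 - 28.4312*r^2 - 11.1408*r + 11.616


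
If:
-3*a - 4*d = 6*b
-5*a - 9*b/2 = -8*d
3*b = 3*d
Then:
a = 0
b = 0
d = 0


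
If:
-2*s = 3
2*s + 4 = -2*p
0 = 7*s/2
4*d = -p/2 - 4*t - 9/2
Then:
No Solution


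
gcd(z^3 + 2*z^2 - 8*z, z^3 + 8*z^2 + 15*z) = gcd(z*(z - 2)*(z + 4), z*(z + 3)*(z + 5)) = z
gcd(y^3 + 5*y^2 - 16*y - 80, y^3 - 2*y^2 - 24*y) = y + 4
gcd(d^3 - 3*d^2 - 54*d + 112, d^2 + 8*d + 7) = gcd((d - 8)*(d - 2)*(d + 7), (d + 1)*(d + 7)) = d + 7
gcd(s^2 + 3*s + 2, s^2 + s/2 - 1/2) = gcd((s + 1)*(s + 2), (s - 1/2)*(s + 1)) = s + 1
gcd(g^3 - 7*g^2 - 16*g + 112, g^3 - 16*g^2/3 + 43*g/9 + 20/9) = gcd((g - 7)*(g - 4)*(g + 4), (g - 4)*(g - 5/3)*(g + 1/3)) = g - 4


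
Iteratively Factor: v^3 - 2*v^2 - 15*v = (v + 3)*(v^2 - 5*v) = v*(v + 3)*(v - 5)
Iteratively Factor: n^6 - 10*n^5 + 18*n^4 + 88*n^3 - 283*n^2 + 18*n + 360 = (n - 4)*(n^5 - 6*n^4 - 6*n^3 + 64*n^2 - 27*n - 90) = (n - 5)*(n - 4)*(n^4 - n^3 - 11*n^2 + 9*n + 18) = (n - 5)*(n - 4)*(n + 3)*(n^3 - 4*n^2 + n + 6) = (n - 5)*(n - 4)*(n - 3)*(n + 3)*(n^2 - n - 2) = (n - 5)*(n - 4)*(n - 3)*(n + 1)*(n + 3)*(n - 2)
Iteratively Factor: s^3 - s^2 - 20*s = (s - 5)*(s^2 + 4*s) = s*(s - 5)*(s + 4)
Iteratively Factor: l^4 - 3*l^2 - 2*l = (l + 1)*(l^3 - l^2 - 2*l) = l*(l + 1)*(l^2 - l - 2) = l*(l - 2)*(l + 1)*(l + 1)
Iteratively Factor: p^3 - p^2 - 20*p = (p + 4)*(p^2 - 5*p) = (p - 5)*(p + 4)*(p)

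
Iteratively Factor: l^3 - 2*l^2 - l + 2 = (l - 2)*(l^2 - 1) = (l - 2)*(l + 1)*(l - 1)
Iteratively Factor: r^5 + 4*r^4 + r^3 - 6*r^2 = (r + 2)*(r^4 + 2*r^3 - 3*r^2) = r*(r + 2)*(r^3 + 2*r^2 - 3*r) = r*(r - 1)*(r + 2)*(r^2 + 3*r) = r*(r - 1)*(r + 2)*(r + 3)*(r)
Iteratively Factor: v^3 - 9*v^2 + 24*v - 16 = (v - 1)*(v^2 - 8*v + 16) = (v - 4)*(v - 1)*(v - 4)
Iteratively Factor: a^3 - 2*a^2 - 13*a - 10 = (a - 5)*(a^2 + 3*a + 2) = (a - 5)*(a + 1)*(a + 2)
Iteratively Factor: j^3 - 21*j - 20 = (j - 5)*(j^2 + 5*j + 4) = (j - 5)*(j + 4)*(j + 1)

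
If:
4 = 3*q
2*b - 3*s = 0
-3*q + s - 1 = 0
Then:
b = 15/2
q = 4/3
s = 5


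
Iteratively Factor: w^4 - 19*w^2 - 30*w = (w + 2)*(w^3 - 2*w^2 - 15*w) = w*(w + 2)*(w^2 - 2*w - 15) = w*(w - 5)*(w + 2)*(w + 3)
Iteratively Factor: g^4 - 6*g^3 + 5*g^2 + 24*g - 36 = (g - 2)*(g^3 - 4*g^2 - 3*g + 18) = (g - 2)*(g + 2)*(g^2 - 6*g + 9) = (g - 3)*(g - 2)*(g + 2)*(g - 3)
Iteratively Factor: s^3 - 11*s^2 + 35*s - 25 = (s - 5)*(s^2 - 6*s + 5) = (s - 5)^2*(s - 1)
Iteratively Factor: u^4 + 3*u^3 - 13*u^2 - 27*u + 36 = (u + 4)*(u^3 - u^2 - 9*u + 9) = (u - 3)*(u + 4)*(u^2 + 2*u - 3) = (u - 3)*(u + 3)*(u + 4)*(u - 1)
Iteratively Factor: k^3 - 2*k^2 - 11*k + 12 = (k - 4)*(k^2 + 2*k - 3) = (k - 4)*(k - 1)*(k + 3)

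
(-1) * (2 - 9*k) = 9*k - 2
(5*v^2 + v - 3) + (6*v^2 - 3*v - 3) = 11*v^2 - 2*v - 6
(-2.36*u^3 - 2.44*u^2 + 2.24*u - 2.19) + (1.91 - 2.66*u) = -2.36*u^3 - 2.44*u^2 - 0.42*u - 0.28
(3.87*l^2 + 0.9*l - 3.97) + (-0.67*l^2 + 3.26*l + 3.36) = 3.2*l^2 + 4.16*l - 0.61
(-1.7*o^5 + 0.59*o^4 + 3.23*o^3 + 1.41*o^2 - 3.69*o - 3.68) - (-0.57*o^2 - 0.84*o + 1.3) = -1.7*o^5 + 0.59*o^4 + 3.23*o^3 + 1.98*o^2 - 2.85*o - 4.98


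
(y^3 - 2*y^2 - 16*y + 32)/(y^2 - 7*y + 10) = (y^2 - 16)/(y - 5)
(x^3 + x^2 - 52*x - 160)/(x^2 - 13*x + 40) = (x^2 + 9*x + 20)/(x - 5)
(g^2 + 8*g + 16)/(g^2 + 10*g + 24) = (g + 4)/(g + 6)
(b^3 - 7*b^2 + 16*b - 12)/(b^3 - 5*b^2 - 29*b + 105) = (b^2 - 4*b + 4)/(b^2 - 2*b - 35)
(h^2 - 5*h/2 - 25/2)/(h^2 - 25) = (h + 5/2)/(h + 5)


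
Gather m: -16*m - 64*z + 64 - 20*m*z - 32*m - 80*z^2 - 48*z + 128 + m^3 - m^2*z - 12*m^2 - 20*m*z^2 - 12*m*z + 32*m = m^3 + m^2*(-z - 12) + m*(-20*z^2 - 32*z - 16) - 80*z^2 - 112*z + 192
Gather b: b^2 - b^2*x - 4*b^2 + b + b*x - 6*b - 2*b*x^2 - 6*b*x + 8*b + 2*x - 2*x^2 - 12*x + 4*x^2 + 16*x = b^2*(-x - 3) + b*(-2*x^2 - 5*x + 3) + 2*x^2 + 6*x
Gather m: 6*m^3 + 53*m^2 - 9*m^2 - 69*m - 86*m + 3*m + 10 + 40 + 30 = 6*m^3 + 44*m^2 - 152*m + 80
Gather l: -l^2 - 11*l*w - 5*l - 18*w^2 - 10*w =-l^2 + l*(-11*w - 5) - 18*w^2 - 10*w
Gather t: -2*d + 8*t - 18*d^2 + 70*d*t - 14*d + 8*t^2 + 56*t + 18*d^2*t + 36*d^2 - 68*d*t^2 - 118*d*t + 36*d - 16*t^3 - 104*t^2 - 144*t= 18*d^2 + 20*d - 16*t^3 + t^2*(-68*d - 96) + t*(18*d^2 - 48*d - 80)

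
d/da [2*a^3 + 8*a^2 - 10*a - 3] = 6*a^2 + 16*a - 10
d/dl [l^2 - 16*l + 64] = 2*l - 16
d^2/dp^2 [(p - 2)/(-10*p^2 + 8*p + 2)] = (4*(p - 2)*(5*p - 2)^2 + (15*p - 14)*(-5*p^2 + 4*p + 1))/(-5*p^2 + 4*p + 1)^3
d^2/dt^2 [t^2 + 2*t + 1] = 2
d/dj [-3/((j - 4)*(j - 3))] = 3*(2*j - 7)/((j - 4)^2*(j - 3)^2)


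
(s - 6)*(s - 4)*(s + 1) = s^3 - 9*s^2 + 14*s + 24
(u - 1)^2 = u^2 - 2*u + 1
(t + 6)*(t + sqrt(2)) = t^2 + sqrt(2)*t + 6*t + 6*sqrt(2)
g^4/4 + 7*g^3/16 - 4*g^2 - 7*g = g*(g/4 + 1)*(g - 4)*(g + 7/4)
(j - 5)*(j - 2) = j^2 - 7*j + 10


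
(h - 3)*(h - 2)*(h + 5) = h^3 - 19*h + 30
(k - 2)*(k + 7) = k^2 + 5*k - 14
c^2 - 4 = (c - 2)*(c + 2)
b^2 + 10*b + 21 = (b + 3)*(b + 7)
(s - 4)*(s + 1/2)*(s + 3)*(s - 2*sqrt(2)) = s^4 - 2*sqrt(2)*s^3 - s^3/2 - 25*s^2/2 + sqrt(2)*s^2 - 6*s + 25*sqrt(2)*s + 12*sqrt(2)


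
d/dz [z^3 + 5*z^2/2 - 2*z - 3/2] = 3*z^2 + 5*z - 2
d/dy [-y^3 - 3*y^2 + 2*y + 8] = -3*y^2 - 6*y + 2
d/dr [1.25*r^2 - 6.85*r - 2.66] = 2.5*r - 6.85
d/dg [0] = 0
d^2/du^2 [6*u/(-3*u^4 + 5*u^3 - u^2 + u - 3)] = 12*(-u*(12*u^3 - 15*u^2 + 2*u - 1)^2 + (12*u^3 - 15*u^2 + u*(18*u^2 - 15*u + 1) + 2*u - 1)*(3*u^4 - 5*u^3 + u^2 - u + 3))/(3*u^4 - 5*u^3 + u^2 - u + 3)^3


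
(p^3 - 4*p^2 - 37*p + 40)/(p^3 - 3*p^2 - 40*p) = (p - 1)/p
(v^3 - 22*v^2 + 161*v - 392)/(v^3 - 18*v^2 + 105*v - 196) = (v - 8)/(v - 4)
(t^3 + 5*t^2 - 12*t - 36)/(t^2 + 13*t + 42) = (t^2 - t - 6)/(t + 7)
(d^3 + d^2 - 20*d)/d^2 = d + 1 - 20/d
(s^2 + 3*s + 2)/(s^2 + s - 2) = (s + 1)/(s - 1)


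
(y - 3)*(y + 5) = y^2 + 2*y - 15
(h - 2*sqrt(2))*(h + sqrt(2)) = h^2 - sqrt(2)*h - 4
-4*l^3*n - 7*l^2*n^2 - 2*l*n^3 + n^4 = n*(-4*l + n)*(l + n)^2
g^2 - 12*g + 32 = (g - 8)*(g - 4)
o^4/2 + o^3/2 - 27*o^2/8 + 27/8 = (o/2 + 1/2)*(o - 3/2)^2*(o + 3)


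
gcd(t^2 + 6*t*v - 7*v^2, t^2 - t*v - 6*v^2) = 1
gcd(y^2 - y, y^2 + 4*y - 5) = y - 1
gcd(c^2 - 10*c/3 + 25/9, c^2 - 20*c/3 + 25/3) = c - 5/3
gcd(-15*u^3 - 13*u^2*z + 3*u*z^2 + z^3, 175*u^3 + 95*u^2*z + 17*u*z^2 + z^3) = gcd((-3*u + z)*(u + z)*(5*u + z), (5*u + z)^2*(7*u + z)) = 5*u + z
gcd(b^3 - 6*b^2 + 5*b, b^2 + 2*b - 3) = b - 1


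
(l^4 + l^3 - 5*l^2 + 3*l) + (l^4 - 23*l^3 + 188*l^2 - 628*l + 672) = 2*l^4 - 22*l^3 + 183*l^2 - 625*l + 672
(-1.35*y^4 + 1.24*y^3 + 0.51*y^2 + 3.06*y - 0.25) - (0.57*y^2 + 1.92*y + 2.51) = -1.35*y^4 + 1.24*y^3 - 0.0599999999999999*y^2 + 1.14*y - 2.76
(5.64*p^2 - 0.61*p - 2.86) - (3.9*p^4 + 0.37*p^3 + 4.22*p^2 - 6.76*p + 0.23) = -3.9*p^4 - 0.37*p^3 + 1.42*p^2 + 6.15*p - 3.09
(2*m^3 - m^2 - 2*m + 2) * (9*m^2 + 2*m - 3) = 18*m^5 - 5*m^4 - 26*m^3 + 17*m^2 + 10*m - 6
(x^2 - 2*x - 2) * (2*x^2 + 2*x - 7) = 2*x^4 - 2*x^3 - 15*x^2 + 10*x + 14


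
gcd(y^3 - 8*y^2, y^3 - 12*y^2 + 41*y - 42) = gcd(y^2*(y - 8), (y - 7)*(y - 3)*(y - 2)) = 1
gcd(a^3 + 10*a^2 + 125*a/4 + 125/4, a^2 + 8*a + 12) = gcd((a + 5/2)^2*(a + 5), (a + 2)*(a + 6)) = 1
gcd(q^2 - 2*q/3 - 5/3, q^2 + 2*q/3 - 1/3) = q + 1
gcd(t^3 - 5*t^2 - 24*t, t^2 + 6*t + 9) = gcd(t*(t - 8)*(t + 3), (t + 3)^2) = t + 3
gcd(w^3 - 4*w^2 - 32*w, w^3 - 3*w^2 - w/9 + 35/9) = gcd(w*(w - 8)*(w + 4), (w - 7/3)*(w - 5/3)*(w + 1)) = 1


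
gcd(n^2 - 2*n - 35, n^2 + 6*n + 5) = n + 5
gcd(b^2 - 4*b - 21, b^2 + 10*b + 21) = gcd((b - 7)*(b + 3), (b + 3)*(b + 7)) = b + 3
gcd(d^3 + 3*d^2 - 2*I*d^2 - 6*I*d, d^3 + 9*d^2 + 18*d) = d^2 + 3*d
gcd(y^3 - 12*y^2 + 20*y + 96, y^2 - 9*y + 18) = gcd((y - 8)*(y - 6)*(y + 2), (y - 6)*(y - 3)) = y - 6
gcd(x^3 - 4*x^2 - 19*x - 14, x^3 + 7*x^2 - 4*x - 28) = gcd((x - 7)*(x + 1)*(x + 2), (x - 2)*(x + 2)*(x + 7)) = x + 2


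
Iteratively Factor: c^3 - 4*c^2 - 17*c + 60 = (c + 4)*(c^2 - 8*c + 15) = (c - 5)*(c + 4)*(c - 3)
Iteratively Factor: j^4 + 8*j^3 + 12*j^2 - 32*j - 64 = (j - 2)*(j^3 + 10*j^2 + 32*j + 32) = (j - 2)*(j + 4)*(j^2 + 6*j + 8) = (j - 2)*(j + 2)*(j + 4)*(j + 4)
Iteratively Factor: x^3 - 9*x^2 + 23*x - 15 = (x - 3)*(x^2 - 6*x + 5) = (x - 5)*(x - 3)*(x - 1)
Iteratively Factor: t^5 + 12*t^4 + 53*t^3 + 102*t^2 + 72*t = (t)*(t^4 + 12*t^3 + 53*t^2 + 102*t + 72) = t*(t + 3)*(t^3 + 9*t^2 + 26*t + 24) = t*(t + 3)*(t + 4)*(t^2 + 5*t + 6) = t*(t + 3)^2*(t + 4)*(t + 2)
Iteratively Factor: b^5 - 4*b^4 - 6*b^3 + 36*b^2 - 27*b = (b)*(b^4 - 4*b^3 - 6*b^2 + 36*b - 27) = b*(b - 1)*(b^3 - 3*b^2 - 9*b + 27) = b*(b - 3)*(b - 1)*(b^2 - 9) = b*(b - 3)^2*(b - 1)*(b + 3)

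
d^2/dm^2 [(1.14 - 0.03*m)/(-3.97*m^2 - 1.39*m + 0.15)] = ((8.9682 - 0.7146*m)*(3.97*m^2 + 1.39*m - 0.15) + (0.03*m - 1.14)*(7.94*m + 1.39)*(15.88*m + 2.78))/(3.97*m^2 + 1.39*m - 0.15)^3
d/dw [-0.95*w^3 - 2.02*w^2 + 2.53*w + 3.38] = -2.85*w^2 - 4.04*w + 2.53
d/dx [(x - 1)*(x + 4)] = 2*x + 3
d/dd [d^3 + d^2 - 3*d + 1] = 3*d^2 + 2*d - 3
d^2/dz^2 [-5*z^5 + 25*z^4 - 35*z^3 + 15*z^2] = -100*z^3 + 300*z^2 - 210*z + 30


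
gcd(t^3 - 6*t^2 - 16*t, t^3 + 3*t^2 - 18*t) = t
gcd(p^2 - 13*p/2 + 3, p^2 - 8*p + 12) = p - 6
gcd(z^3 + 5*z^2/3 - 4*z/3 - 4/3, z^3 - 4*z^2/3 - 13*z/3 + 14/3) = z^2 + z - 2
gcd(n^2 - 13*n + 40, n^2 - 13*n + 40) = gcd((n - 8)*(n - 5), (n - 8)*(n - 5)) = n^2 - 13*n + 40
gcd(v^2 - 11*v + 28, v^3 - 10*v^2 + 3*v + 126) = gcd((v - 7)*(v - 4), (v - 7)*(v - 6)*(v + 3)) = v - 7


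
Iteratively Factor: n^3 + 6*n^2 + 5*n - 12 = (n + 3)*(n^2 + 3*n - 4) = (n - 1)*(n + 3)*(n + 4)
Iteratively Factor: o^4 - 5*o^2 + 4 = (o + 1)*(o^3 - o^2 - 4*o + 4) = (o - 1)*(o + 1)*(o^2 - 4) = (o - 2)*(o - 1)*(o + 1)*(o + 2)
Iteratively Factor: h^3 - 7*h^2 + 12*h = (h - 3)*(h^2 - 4*h) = h*(h - 3)*(h - 4)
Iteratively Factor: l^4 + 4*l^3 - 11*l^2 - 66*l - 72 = (l + 3)*(l^3 + l^2 - 14*l - 24) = (l + 2)*(l + 3)*(l^2 - l - 12) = (l + 2)*(l + 3)^2*(l - 4)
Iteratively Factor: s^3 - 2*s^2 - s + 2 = (s - 1)*(s^2 - s - 2) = (s - 1)*(s + 1)*(s - 2)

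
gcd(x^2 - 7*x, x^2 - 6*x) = x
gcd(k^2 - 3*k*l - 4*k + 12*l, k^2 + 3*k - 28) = k - 4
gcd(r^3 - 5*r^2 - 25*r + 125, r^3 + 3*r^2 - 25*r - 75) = r^2 - 25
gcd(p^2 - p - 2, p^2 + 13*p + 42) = 1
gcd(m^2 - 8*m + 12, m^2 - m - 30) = m - 6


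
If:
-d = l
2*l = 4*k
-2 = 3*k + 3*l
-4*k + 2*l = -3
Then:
No Solution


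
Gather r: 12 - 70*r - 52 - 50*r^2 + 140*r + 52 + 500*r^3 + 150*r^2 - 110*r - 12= 500*r^3 + 100*r^2 - 40*r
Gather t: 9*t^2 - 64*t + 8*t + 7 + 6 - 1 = 9*t^2 - 56*t + 12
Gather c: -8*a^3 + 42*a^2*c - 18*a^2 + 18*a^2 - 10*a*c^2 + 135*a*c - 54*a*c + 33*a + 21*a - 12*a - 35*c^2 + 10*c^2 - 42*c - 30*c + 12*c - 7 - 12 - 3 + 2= -8*a^3 + 42*a + c^2*(-10*a - 25) + c*(42*a^2 + 81*a - 60) - 20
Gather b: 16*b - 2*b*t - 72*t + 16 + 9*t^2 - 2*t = b*(16 - 2*t) + 9*t^2 - 74*t + 16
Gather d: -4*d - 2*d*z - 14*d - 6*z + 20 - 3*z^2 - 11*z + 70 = d*(-2*z - 18) - 3*z^2 - 17*z + 90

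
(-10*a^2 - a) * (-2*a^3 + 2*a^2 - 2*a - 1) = 20*a^5 - 18*a^4 + 18*a^3 + 12*a^2 + a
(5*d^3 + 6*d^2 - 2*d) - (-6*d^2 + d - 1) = 5*d^3 + 12*d^2 - 3*d + 1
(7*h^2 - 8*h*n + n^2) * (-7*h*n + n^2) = -49*h^3*n + 63*h^2*n^2 - 15*h*n^3 + n^4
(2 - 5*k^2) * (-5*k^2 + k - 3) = 25*k^4 - 5*k^3 + 5*k^2 + 2*k - 6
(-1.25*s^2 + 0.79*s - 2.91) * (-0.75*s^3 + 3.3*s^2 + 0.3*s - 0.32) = 0.9375*s^5 - 4.7175*s^4 + 4.4145*s^3 - 8.966*s^2 - 1.1258*s + 0.9312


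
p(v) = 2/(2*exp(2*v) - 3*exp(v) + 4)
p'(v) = 2*(-4*exp(2*v) + 3*exp(v))/(2*exp(2*v) - 3*exp(v) + 4)^2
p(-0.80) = 0.65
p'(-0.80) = 0.12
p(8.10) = 0.00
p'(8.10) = -0.00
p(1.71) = 0.04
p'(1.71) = -0.09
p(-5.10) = 0.50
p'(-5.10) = 0.00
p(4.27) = 0.00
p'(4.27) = -0.00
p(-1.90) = 0.56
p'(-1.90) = 0.06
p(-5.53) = 0.50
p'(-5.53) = 0.00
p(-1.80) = 0.56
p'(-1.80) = 0.06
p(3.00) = 0.00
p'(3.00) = -0.00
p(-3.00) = 0.52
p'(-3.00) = 0.02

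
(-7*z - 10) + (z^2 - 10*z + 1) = z^2 - 17*z - 9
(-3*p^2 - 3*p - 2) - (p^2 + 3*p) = -4*p^2 - 6*p - 2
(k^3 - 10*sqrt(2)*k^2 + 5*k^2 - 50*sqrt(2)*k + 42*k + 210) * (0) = 0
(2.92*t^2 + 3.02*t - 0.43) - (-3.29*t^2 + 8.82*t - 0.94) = 6.21*t^2 - 5.8*t + 0.51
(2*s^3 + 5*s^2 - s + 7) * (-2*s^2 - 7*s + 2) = -4*s^5 - 24*s^4 - 29*s^3 + 3*s^2 - 51*s + 14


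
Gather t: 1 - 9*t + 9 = 10 - 9*t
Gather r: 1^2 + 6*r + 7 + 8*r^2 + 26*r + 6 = 8*r^2 + 32*r + 14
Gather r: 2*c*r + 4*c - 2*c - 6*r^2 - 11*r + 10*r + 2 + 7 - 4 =2*c - 6*r^2 + r*(2*c - 1) + 5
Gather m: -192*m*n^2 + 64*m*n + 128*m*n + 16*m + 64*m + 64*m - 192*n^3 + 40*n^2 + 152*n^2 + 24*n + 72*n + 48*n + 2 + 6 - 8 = m*(-192*n^2 + 192*n + 144) - 192*n^3 + 192*n^2 + 144*n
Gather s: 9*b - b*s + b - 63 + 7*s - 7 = 10*b + s*(7 - b) - 70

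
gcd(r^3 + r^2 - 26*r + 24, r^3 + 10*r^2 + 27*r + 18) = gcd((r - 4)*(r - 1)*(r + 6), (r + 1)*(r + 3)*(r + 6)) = r + 6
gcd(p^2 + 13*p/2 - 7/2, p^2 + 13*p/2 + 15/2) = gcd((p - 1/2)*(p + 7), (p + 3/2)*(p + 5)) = 1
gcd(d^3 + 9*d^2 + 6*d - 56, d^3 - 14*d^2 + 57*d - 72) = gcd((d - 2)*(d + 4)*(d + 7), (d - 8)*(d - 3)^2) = 1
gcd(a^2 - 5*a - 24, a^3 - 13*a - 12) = a + 3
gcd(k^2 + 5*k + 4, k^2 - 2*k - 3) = k + 1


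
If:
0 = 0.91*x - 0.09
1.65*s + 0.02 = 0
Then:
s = -0.01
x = 0.10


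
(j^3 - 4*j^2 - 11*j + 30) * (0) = 0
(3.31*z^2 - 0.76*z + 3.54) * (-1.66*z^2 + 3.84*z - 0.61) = -5.4946*z^4 + 13.972*z^3 - 10.8139*z^2 + 14.0572*z - 2.1594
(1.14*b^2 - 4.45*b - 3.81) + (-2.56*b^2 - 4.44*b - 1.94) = -1.42*b^2 - 8.89*b - 5.75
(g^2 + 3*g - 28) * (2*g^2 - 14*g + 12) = 2*g^4 - 8*g^3 - 86*g^2 + 428*g - 336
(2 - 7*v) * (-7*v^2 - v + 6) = 49*v^3 - 7*v^2 - 44*v + 12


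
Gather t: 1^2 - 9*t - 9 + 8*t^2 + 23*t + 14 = 8*t^2 + 14*t + 6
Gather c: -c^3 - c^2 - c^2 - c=-c^3 - 2*c^2 - c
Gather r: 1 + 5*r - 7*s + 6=5*r - 7*s + 7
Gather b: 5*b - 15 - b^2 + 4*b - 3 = -b^2 + 9*b - 18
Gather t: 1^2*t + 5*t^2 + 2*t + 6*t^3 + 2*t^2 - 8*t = 6*t^3 + 7*t^2 - 5*t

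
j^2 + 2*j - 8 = (j - 2)*(j + 4)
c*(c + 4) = c^2 + 4*c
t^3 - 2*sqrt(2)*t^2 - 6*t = t*(t - 3*sqrt(2))*(t + sqrt(2))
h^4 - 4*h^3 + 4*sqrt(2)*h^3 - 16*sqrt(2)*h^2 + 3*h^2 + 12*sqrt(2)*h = h*(h - 3)*(h - 1)*(h + 4*sqrt(2))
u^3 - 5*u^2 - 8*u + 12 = (u - 6)*(u - 1)*(u + 2)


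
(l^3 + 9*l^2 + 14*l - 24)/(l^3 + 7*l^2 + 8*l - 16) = (l + 6)/(l + 4)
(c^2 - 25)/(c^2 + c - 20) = (c - 5)/(c - 4)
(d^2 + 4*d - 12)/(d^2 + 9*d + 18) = (d - 2)/(d + 3)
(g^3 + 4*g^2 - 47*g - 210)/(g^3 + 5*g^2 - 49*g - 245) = (g + 6)/(g + 7)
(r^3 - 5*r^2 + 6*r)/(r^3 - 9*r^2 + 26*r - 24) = r/(r - 4)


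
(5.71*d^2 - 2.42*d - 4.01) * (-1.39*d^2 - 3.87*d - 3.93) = -7.9369*d^4 - 18.7339*d^3 - 7.501*d^2 + 25.0293*d + 15.7593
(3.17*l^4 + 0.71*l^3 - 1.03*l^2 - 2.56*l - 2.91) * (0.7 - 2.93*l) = -9.2881*l^5 + 0.1387*l^4 + 3.5149*l^3 + 6.7798*l^2 + 6.7343*l - 2.037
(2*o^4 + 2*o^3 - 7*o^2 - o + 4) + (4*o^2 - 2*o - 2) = 2*o^4 + 2*o^3 - 3*o^2 - 3*o + 2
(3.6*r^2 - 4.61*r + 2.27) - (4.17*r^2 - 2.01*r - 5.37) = -0.57*r^2 - 2.6*r + 7.64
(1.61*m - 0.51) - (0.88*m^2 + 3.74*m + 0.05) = -0.88*m^2 - 2.13*m - 0.56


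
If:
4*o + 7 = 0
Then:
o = -7/4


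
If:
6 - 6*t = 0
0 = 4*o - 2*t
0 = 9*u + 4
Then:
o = 1/2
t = 1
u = -4/9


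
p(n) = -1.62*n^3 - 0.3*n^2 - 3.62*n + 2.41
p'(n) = -4.86*n^2 - 0.6*n - 3.62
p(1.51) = -9.32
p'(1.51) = -15.61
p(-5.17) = 236.97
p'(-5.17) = -130.42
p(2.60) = -37.50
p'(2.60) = -38.03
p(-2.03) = 22.07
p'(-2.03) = -22.43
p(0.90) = -2.27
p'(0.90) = -8.10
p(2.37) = -29.42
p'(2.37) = -32.34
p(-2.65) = 40.04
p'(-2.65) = -36.16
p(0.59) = -0.16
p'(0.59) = -5.67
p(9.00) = -1235.45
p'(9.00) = -402.68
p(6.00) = -380.03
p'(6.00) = -182.18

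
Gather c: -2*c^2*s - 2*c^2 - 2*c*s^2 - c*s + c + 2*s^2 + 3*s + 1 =c^2*(-2*s - 2) + c*(-2*s^2 - s + 1) + 2*s^2 + 3*s + 1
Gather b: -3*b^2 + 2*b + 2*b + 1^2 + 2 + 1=-3*b^2 + 4*b + 4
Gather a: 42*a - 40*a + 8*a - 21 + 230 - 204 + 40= 10*a + 45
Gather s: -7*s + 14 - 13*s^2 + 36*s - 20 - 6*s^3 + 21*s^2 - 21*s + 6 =-6*s^3 + 8*s^2 + 8*s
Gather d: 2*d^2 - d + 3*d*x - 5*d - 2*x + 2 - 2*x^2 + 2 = 2*d^2 + d*(3*x - 6) - 2*x^2 - 2*x + 4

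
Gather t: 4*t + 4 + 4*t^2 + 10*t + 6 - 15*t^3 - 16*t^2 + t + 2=-15*t^3 - 12*t^2 + 15*t + 12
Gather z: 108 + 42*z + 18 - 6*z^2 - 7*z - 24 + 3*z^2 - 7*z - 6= -3*z^2 + 28*z + 96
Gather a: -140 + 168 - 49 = -21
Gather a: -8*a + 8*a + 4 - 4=0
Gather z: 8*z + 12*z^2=12*z^2 + 8*z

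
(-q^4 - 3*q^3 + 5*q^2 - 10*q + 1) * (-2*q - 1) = 2*q^5 + 7*q^4 - 7*q^3 + 15*q^2 + 8*q - 1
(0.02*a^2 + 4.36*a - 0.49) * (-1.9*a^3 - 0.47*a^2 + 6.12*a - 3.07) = -0.038*a^5 - 8.2934*a^4 - 0.9958*a^3 + 26.8521*a^2 - 16.384*a + 1.5043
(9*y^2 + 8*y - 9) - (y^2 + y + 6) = 8*y^2 + 7*y - 15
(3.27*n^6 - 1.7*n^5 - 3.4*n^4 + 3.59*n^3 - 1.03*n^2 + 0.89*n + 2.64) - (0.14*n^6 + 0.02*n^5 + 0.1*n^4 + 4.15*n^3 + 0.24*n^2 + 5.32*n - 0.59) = 3.13*n^6 - 1.72*n^5 - 3.5*n^4 - 0.56*n^3 - 1.27*n^2 - 4.43*n + 3.23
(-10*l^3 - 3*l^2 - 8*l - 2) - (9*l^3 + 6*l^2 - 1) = -19*l^3 - 9*l^2 - 8*l - 1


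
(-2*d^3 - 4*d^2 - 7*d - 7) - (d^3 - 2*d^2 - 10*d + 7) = -3*d^3 - 2*d^2 + 3*d - 14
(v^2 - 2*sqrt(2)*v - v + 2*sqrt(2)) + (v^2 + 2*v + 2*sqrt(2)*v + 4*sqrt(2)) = 2*v^2 + v + 6*sqrt(2)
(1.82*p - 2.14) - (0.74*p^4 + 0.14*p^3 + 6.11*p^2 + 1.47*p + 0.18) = -0.74*p^4 - 0.14*p^3 - 6.11*p^2 + 0.35*p - 2.32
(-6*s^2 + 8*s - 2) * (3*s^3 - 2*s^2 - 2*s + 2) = -18*s^5 + 36*s^4 - 10*s^3 - 24*s^2 + 20*s - 4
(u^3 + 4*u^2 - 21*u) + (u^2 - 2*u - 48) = u^3 + 5*u^2 - 23*u - 48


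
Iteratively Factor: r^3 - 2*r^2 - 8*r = (r + 2)*(r^2 - 4*r) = r*(r + 2)*(r - 4)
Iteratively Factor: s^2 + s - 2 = (s - 1)*(s + 2)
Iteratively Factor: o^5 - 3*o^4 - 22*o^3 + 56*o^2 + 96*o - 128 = (o - 1)*(o^4 - 2*o^3 - 24*o^2 + 32*o + 128) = (o - 1)*(o + 4)*(o^3 - 6*o^2 + 32) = (o - 4)*(o - 1)*(o + 4)*(o^2 - 2*o - 8) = (o - 4)^2*(o - 1)*(o + 4)*(o + 2)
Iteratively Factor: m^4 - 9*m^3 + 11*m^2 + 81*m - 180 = (m - 5)*(m^3 - 4*m^2 - 9*m + 36) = (m - 5)*(m - 3)*(m^2 - m - 12) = (m - 5)*(m - 4)*(m - 3)*(m + 3)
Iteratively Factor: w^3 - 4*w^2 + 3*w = (w)*(w^2 - 4*w + 3) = w*(w - 3)*(w - 1)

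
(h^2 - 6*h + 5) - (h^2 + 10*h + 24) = -16*h - 19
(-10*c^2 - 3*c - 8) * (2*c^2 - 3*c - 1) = -20*c^4 + 24*c^3 + 3*c^2 + 27*c + 8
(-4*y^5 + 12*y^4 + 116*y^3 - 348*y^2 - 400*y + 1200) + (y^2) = -4*y^5 + 12*y^4 + 116*y^3 - 347*y^2 - 400*y + 1200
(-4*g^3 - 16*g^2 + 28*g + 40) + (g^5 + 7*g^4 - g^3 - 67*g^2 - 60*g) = g^5 + 7*g^4 - 5*g^3 - 83*g^2 - 32*g + 40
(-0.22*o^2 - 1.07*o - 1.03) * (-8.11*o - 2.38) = 1.7842*o^3 + 9.2013*o^2 + 10.8999*o + 2.4514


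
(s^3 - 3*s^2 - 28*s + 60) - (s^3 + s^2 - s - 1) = -4*s^2 - 27*s + 61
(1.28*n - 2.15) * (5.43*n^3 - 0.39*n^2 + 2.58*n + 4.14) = 6.9504*n^4 - 12.1737*n^3 + 4.1409*n^2 - 0.2478*n - 8.901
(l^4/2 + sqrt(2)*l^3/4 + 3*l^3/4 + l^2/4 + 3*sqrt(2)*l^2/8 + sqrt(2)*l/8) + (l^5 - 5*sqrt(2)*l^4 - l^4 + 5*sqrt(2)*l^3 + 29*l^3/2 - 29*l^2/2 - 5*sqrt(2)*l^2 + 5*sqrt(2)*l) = l^5 - 5*sqrt(2)*l^4 - l^4/2 + 21*sqrt(2)*l^3/4 + 61*l^3/4 - 57*l^2/4 - 37*sqrt(2)*l^2/8 + 41*sqrt(2)*l/8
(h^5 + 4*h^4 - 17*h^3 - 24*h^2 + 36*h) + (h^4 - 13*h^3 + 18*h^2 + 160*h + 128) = h^5 + 5*h^4 - 30*h^3 - 6*h^2 + 196*h + 128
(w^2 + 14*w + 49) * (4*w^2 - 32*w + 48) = 4*w^4 + 24*w^3 - 204*w^2 - 896*w + 2352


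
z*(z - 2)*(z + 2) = z^3 - 4*z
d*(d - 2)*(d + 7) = d^3 + 5*d^2 - 14*d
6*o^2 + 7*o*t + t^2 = (o + t)*(6*o + t)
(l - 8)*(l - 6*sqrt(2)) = l^2 - 6*sqrt(2)*l - 8*l + 48*sqrt(2)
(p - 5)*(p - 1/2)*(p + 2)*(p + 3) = p^4 - p^3/2 - 19*p^2 - 41*p/2 + 15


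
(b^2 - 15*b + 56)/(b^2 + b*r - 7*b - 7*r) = (b - 8)/(b + r)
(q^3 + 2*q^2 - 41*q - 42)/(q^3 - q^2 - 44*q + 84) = (q + 1)/(q - 2)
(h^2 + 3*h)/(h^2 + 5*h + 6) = h/(h + 2)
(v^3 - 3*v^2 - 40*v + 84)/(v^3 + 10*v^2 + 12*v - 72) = (v - 7)/(v + 6)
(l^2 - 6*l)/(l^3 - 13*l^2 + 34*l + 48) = l/(l^2 - 7*l - 8)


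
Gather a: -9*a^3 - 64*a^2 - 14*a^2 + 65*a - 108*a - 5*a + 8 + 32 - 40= -9*a^3 - 78*a^2 - 48*a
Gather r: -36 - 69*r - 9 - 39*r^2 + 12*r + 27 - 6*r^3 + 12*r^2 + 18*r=-6*r^3 - 27*r^2 - 39*r - 18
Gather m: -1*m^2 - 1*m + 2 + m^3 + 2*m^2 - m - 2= m^3 + m^2 - 2*m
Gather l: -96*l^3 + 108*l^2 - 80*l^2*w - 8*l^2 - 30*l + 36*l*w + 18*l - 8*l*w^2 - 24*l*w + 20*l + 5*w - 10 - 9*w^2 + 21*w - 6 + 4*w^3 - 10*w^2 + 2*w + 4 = -96*l^3 + l^2*(100 - 80*w) + l*(-8*w^2 + 12*w + 8) + 4*w^3 - 19*w^2 + 28*w - 12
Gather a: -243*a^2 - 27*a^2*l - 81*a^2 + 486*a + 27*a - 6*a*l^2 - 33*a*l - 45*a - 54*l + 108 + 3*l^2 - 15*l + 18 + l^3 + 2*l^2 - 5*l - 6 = a^2*(-27*l - 324) + a*(-6*l^2 - 33*l + 468) + l^3 + 5*l^2 - 74*l + 120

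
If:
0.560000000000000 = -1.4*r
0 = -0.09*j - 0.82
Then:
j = -9.11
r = -0.40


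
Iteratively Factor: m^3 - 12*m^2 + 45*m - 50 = (m - 5)*(m^2 - 7*m + 10) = (m - 5)*(m - 2)*(m - 5)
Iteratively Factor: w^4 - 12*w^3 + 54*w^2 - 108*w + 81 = (w - 3)*(w^3 - 9*w^2 + 27*w - 27) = (w - 3)^2*(w^2 - 6*w + 9) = (w - 3)^3*(w - 3)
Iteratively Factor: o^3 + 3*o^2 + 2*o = (o + 2)*(o^2 + o) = (o + 1)*(o + 2)*(o)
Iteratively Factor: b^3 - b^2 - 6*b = (b - 3)*(b^2 + 2*b) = b*(b - 3)*(b + 2)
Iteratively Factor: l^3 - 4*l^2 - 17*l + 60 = (l - 3)*(l^2 - l - 20) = (l - 5)*(l - 3)*(l + 4)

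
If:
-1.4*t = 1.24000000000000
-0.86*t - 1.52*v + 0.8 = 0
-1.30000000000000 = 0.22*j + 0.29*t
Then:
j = -4.74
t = -0.89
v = 1.03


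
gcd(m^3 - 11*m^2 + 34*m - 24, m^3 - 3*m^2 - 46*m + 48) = m - 1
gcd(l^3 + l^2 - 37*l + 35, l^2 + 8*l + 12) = 1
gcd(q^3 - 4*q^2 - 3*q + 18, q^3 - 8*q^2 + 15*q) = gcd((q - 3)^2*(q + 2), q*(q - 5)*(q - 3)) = q - 3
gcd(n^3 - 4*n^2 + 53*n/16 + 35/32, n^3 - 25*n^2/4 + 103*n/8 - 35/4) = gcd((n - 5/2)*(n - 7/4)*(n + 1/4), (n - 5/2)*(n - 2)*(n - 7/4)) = n^2 - 17*n/4 + 35/8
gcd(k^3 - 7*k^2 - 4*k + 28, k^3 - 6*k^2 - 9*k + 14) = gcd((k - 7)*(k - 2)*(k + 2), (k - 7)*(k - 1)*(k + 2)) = k^2 - 5*k - 14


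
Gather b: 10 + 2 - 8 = 4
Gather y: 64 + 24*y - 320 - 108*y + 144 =-84*y - 112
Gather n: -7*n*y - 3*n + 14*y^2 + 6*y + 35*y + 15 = n*(-7*y - 3) + 14*y^2 + 41*y + 15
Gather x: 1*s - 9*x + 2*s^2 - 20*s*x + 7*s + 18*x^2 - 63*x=2*s^2 + 8*s + 18*x^2 + x*(-20*s - 72)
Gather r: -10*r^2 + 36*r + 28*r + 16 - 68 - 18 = -10*r^2 + 64*r - 70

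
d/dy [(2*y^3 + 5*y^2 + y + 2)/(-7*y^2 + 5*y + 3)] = (-14*y^4 + 20*y^3 + 50*y^2 + 58*y - 7)/(49*y^4 - 70*y^3 - 17*y^2 + 30*y + 9)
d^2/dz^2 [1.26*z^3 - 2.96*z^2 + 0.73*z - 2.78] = 7.56*z - 5.92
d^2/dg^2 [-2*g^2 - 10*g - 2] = -4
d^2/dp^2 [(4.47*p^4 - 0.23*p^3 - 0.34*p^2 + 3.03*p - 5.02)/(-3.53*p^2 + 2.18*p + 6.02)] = (-111.400446*p^6 + 206.390628*p^5 + 442.481724000001*p^4 - 996.918674*p^3 - 1507.150956*p^2 - 568.109604*p + 365.242608)/(43.986977*p^6 - 81.494286*p^5 - 174.715938*p^4 + 267.597616*p^3 + 297.957492*p^2 - 237.012216*p - 218.167208)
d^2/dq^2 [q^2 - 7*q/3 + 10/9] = 2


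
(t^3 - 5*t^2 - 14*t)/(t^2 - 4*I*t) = (t^2 - 5*t - 14)/(t - 4*I)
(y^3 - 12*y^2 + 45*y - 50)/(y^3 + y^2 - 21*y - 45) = (y^2 - 7*y + 10)/(y^2 + 6*y + 9)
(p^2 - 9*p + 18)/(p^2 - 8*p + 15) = (p - 6)/(p - 5)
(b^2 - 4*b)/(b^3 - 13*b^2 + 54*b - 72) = b/(b^2 - 9*b + 18)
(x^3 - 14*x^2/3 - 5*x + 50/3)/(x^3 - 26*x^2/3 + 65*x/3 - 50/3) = (x + 2)/(x - 2)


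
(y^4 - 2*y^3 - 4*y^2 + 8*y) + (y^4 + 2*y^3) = 2*y^4 - 4*y^2 + 8*y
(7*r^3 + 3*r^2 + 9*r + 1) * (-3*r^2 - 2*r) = -21*r^5 - 23*r^4 - 33*r^3 - 21*r^2 - 2*r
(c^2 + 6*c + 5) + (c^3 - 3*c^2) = c^3 - 2*c^2 + 6*c + 5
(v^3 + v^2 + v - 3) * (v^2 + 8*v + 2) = v^5 + 9*v^4 + 11*v^3 + 7*v^2 - 22*v - 6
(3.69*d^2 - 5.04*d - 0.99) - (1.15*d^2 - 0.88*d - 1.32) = 2.54*d^2 - 4.16*d + 0.33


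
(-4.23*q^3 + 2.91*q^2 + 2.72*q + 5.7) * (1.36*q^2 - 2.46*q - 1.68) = -5.7528*q^5 + 14.3634*q^4 + 3.647*q^3 - 3.828*q^2 - 18.5916*q - 9.576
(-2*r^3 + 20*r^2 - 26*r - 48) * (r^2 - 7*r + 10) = -2*r^5 + 34*r^4 - 186*r^3 + 334*r^2 + 76*r - 480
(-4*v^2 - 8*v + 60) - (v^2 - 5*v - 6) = -5*v^2 - 3*v + 66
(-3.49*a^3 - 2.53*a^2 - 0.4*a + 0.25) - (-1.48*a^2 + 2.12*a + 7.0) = -3.49*a^3 - 1.05*a^2 - 2.52*a - 6.75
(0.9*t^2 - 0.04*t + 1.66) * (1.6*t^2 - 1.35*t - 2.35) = 1.44*t^4 - 1.279*t^3 + 0.595*t^2 - 2.147*t - 3.901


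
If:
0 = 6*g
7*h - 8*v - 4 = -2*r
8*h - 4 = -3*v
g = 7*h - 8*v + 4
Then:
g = 0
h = 4/17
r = 4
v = 12/17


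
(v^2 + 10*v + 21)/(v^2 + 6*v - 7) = (v + 3)/(v - 1)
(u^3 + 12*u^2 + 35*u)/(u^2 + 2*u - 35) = u*(u + 5)/(u - 5)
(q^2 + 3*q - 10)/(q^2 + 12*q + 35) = (q - 2)/(q + 7)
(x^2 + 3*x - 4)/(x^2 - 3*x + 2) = (x + 4)/(x - 2)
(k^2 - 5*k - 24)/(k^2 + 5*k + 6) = (k - 8)/(k + 2)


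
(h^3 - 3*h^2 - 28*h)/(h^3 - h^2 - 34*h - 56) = h/(h + 2)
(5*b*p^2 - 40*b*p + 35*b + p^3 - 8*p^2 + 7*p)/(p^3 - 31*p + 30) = (5*b*p - 35*b + p^2 - 7*p)/(p^2 + p - 30)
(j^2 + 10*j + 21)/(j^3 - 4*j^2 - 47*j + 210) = (j + 3)/(j^2 - 11*j + 30)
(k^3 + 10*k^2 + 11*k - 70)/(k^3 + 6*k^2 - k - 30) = (k + 7)/(k + 3)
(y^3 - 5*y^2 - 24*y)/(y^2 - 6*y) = (y^2 - 5*y - 24)/(y - 6)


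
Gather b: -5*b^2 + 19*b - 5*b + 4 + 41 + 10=-5*b^2 + 14*b + 55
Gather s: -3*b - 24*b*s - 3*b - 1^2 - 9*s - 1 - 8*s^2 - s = -6*b - 8*s^2 + s*(-24*b - 10) - 2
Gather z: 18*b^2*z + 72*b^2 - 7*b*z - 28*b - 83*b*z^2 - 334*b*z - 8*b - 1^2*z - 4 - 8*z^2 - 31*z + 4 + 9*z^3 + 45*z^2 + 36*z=72*b^2 - 36*b + 9*z^3 + z^2*(37 - 83*b) + z*(18*b^2 - 341*b + 4)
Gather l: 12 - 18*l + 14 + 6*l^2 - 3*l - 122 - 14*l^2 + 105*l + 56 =-8*l^2 + 84*l - 40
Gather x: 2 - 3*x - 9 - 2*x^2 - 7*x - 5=-2*x^2 - 10*x - 12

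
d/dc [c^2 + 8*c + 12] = 2*c + 8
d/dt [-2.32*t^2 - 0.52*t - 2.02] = -4.64*t - 0.52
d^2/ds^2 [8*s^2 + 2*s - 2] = 16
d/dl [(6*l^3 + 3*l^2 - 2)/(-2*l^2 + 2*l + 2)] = (-3*l^4 + 6*l^3 + 21*l^2/2 + l + 1)/(l^4 - 2*l^3 - l^2 + 2*l + 1)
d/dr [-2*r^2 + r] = 1 - 4*r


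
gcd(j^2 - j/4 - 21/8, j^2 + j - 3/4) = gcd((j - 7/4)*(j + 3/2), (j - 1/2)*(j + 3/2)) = j + 3/2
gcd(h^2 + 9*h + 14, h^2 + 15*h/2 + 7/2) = h + 7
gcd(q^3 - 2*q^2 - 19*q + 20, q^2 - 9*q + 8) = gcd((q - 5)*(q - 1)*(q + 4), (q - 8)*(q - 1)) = q - 1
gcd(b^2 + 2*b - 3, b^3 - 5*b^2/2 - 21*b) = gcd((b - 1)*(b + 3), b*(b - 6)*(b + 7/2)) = 1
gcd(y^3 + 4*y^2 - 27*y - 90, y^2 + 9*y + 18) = y^2 + 9*y + 18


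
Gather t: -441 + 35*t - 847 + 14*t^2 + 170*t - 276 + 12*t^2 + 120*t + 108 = 26*t^2 + 325*t - 1456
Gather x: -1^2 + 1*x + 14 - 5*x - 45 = -4*x - 32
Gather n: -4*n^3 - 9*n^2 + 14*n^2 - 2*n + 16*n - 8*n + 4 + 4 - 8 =-4*n^3 + 5*n^2 + 6*n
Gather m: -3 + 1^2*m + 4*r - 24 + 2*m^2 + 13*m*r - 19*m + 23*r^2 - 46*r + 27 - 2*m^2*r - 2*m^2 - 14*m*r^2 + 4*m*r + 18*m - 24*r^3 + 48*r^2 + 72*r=-2*m^2*r + m*(-14*r^2 + 17*r) - 24*r^3 + 71*r^2 + 30*r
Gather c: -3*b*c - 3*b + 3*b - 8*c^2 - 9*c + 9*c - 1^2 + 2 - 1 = -3*b*c - 8*c^2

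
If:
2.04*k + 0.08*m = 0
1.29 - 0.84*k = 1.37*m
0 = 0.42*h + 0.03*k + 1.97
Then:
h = -4.69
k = -0.04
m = 0.96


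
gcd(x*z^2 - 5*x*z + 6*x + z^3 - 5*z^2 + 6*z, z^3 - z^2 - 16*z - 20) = 1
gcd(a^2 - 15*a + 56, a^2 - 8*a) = a - 8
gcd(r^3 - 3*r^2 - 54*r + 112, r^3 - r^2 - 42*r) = 1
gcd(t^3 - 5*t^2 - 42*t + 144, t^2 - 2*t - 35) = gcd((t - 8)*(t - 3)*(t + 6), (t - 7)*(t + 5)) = 1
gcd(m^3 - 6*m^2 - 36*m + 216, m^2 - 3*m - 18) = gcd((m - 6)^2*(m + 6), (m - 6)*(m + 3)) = m - 6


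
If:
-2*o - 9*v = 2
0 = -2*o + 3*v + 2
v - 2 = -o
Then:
No Solution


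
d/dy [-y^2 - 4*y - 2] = -2*y - 4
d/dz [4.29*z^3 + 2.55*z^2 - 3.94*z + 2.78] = 12.87*z^2 + 5.1*z - 3.94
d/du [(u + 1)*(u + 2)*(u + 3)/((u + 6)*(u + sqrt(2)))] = (-(u + 1)*(u + 2)*(u + 3)*(u + 6) - (u + 1)*(u + 2)*(u + 3)*(u + sqrt(2)) + (u + 6)*(u + sqrt(2))*((u + 1)*(u + 2) + (u + 1)*(u + 3) + (u + 2)*(u + 3)))/((u + 6)^2*(u + sqrt(2))^2)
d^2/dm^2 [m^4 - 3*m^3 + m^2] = 12*m^2 - 18*m + 2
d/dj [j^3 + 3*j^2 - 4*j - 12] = 3*j^2 + 6*j - 4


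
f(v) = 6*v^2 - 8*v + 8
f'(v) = 12*v - 8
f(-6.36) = 301.58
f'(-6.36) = -84.32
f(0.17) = 6.81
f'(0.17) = -5.96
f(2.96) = 36.89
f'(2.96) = 27.52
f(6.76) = 228.11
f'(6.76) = 73.12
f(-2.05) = 49.62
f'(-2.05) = -32.60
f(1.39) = 8.47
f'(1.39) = 8.68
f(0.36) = 5.90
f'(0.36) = -3.68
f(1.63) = 10.90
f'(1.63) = 11.56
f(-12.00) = 968.00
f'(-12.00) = -152.00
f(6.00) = 176.00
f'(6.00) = 64.00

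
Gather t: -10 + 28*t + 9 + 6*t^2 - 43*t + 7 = 6*t^2 - 15*t + 6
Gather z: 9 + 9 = 18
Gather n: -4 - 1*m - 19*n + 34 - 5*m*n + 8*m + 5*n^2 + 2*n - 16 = 7*m + 5*n^2 + n*(-5*m - 17) + 14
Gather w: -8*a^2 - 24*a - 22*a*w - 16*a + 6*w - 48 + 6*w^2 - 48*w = -8*a^2 - 40*a + 6*w^2 + w*(-22*a - 42) - 48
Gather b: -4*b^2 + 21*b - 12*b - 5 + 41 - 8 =-4*b^2 + 9*b + 28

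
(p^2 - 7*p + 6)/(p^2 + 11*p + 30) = (p^2 - 7*p + 6)/(p^2 + 11*p + 30)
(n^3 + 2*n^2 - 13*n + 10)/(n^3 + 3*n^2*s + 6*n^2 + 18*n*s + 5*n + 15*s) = (n^2 - 3*n + 2)/(n^2 + 3*n*s + n + 3*s)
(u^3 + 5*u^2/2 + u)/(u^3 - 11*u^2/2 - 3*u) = (u + 2)/(u - 6)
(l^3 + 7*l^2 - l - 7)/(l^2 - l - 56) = (l^2 - 1)/(l - 8)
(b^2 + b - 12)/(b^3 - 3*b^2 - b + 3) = (b + 4)/(b^2 - 1)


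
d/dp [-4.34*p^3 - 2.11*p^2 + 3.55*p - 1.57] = -13.02*p^2 - 4.22*p + 3.55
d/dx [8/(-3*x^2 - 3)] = 16*x/(3*(x^2 + 1)^2)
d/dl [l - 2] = 1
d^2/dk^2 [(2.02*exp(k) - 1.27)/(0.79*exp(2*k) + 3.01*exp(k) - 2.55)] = (1.260682*exp(4*k) - 7.973786*exp(3*k) + 15.355941*exp(2*k) - 6.235477*exp(k) + 3.387165)*exp(k)/(0.493039*exp(6*k) + 5.635623*exp(5*k) + 16.698072*exp(4*k) - 9.110969*exp(3*k) - 53.89884*exp(2*k) + 58.717575*exp(k) - 16.581375)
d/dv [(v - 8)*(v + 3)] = 2*v - 5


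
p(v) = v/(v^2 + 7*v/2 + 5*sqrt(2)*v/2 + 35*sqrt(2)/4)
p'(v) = v*(-2*v - 5*sqrt(2)/2 - 7/2)/(v^2 + 7*v/2 + 5*sqrt(2)*v/2 + 35*sqrt(2)/4)^2 + 1/(v^2 + 7*v/2 + 5*sqrt(2)*v/2 + 35*sqrt(2)/4) = 2*(-4*v^2 + 35*sqrt(2))/(8*v^4 + 56*v^3 + 40*sqrt(2)*v^3 + 198*v^2 + 280*sqrt(2)*v^2 + 490*sqrt(2)*v + 700*v + 1225)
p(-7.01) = -0.57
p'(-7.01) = -0.25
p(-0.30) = -0.03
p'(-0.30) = 0.11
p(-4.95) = -2.41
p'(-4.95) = -2.88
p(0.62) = 0.04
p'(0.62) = 0.04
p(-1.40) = -0.31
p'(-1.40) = 0.52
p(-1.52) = -0.38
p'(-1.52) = 0.63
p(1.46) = 0.06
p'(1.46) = 0.02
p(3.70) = 0.07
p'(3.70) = 0.00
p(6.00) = 0.07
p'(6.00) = 0.00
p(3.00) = 0.07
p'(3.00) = 0.00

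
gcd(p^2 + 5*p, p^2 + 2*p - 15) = p + 5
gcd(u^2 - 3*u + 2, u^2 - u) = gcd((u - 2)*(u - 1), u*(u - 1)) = u - 1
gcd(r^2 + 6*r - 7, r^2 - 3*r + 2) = r - 1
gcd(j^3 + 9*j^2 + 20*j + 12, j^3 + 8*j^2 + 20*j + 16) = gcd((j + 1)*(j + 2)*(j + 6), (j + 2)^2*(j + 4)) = j + 2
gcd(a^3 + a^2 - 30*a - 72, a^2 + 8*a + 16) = a + 4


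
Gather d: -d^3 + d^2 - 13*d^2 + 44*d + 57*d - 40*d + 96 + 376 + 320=-d^3 - 12*d^2 + 61*d + 792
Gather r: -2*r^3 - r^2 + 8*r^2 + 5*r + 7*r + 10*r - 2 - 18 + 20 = -2*r^3 + 7*r^2 + 22*r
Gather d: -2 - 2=-4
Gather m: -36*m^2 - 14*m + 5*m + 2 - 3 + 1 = -36*m^2 - 9*m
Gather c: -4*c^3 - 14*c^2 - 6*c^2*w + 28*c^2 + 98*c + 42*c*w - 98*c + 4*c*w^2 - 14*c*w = -4*c^3 + c^2*(14 - 6*w) + c*(4*w^2 + 28*w)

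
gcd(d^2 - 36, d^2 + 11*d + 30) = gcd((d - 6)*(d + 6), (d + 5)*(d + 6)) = d + 6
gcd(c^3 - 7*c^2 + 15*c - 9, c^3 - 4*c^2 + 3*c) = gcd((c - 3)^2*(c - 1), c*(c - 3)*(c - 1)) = c^2 - 4*c + 3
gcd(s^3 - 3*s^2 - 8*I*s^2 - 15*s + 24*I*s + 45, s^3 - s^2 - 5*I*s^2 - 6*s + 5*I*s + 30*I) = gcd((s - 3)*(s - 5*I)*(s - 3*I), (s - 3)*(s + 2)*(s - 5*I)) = s^2 + s*(-3 - 5*I) + 15*I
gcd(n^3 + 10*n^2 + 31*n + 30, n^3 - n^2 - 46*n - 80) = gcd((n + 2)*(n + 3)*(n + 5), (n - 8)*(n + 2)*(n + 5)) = n^2 + 7*n + 10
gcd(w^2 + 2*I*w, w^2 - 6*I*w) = w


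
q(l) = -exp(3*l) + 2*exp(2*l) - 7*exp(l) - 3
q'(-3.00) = -0.34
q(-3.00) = -3.34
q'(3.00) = -22836.14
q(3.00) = -7439.83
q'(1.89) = -741.18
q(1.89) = -251.74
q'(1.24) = -100.22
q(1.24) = -44.57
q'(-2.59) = -0.50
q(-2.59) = -3.51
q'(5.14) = -14810575.81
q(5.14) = -4918229.03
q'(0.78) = -27.38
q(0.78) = -19.13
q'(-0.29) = -4.26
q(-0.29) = -7.54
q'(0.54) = -15.39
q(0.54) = -14.18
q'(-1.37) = -1.57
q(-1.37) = -4.67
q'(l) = -3*exp(3*l) + 4*exp(2*l) - 7*exp(l) = (-3*exp(2*l) + 4*exp(l) - 7)*exp(l)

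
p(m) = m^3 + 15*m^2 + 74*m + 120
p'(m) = 3*m^2 + 30*m + 74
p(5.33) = 1091.97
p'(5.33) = 319.13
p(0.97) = 206.81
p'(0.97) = 105.92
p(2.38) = 394.57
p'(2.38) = 162.39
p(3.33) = 569.68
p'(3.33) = 207.17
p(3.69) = 647.54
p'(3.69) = 225.55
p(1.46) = 263.13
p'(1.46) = 124.19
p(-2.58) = 11.75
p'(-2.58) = 16.57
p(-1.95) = 25.32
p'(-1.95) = 26.91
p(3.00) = 504.00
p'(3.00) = 191.00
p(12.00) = 4896.00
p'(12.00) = 866.00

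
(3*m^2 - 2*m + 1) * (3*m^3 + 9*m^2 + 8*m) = 9*m^5 + 21*m^4 + 9*m^3 - 7*m^2 + 8*m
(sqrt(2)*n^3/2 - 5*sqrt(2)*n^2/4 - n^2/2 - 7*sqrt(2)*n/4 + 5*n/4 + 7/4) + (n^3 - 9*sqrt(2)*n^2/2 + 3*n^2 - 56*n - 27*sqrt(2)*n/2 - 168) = sqrt(2)*n^3/2 + n^3 - 23*sqrt(2)*n^2/4 + 5*n^2/2 - 219*n/4 - 61*sqrt(2)*n/4 - 665/4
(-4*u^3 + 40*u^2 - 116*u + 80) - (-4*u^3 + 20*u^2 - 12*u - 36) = 20*u^2 - 104*u + 116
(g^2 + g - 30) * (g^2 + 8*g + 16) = g^4 + 9*g^3 - 6*g^2 - 224*g - 480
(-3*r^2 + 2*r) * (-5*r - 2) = 15*r^3 - 4*r^2 - 4*r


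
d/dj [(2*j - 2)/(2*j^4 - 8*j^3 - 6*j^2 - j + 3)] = 2*(2*j^4 - 8*j^3 - 6*j^2 - j + (j - 1)*(-8*j^3 + 24*j^2 + 12*j + 1) + 3)/(-2*j^4 + 8*j^3 + 6*j^2 + j - 3)^2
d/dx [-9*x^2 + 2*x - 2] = 2 - 18*x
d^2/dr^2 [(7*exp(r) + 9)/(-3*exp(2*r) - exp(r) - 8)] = (-63*exp(4*r) - 303*exp(3*r) + 927*exp(2*r) + 911*exp(r) - 376)*exp(r)/(27*exp(6*r) + 27*exp(5*r) + 225*exp(4*r) + 145*exp(3*r) + 600*exp(2*r) + 192*exp(r) + 512)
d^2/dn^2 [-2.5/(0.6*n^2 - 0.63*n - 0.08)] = (-1.8*n^2 + 1.89*n + 2.5*(1.2*n - 0.63)*(2.4*n - 1.26) + 0.24)/(-0.6*n^2 + 0.63*n + 0.08)^3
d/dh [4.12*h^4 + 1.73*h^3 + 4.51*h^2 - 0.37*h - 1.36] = 16.48*h^3 + 5.19*h^2 + 9.02*h - 0.37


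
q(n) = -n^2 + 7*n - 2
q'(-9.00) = 25.00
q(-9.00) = -146.00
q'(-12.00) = 31.00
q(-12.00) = -230.00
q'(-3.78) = 14.56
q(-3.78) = -42.75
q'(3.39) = 0.22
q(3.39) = 10.24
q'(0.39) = 6.22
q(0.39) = 0.58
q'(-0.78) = 8.56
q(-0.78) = -8.07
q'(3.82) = -0.64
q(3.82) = 10.15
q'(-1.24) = 9.48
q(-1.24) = -12.22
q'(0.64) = 5.72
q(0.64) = 2.07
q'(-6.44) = 19.88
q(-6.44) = -88.55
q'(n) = 7 - 2*n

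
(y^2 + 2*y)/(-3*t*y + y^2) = (y + 2)/(-3*t + y)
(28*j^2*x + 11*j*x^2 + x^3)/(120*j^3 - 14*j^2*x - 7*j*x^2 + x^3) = x*(7*j + x)/(30*j^2 - 11*j*x + x^2)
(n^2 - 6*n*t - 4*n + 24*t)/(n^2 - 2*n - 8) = (n - 6*t)/(n + 2)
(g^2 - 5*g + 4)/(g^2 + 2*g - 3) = (g - 4)/(g + 3)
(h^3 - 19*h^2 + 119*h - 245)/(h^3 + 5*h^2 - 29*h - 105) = (h^2 - 14*h + 49)/(h^2 + 10*h + 21)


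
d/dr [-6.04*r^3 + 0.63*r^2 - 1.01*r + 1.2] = -18.12*r^2 + 1.26*r - 1.01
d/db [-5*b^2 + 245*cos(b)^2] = -10*b - 245*sin(2*b)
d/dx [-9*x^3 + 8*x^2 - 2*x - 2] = -27*x^2 + 16*x - 2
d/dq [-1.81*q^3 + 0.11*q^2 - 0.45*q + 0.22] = -5.43*q^2 + 0.22*q - 0.45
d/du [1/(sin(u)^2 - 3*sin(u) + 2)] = (3 - 2*sin(u))*cos(u)/(sin(u)^2 - 3*sin(u) + 2)^2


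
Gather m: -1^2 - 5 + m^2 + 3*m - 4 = m^2 + 3*m - 10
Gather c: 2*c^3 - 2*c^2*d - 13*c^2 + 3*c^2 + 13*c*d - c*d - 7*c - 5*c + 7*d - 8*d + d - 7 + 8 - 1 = 2*c^3 + c^2*(-2*d - 10) + c*(12*d - 12)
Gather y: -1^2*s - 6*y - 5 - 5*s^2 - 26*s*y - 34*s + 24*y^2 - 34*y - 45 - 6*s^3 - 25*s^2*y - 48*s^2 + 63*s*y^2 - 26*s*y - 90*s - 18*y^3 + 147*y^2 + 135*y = -6*s^3 - 53*s^2 - 125*s - 18*y^3 + y^2*(63*s + 171) + y*(-25*s^2 - 52*s + 95) - 50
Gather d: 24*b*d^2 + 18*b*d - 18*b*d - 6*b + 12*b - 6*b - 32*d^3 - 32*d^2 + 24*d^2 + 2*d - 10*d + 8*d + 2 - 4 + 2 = -32*d^3 + d^2*(24*b - 8)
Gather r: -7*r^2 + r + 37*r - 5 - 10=-7*r^2 + 38*r - 15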